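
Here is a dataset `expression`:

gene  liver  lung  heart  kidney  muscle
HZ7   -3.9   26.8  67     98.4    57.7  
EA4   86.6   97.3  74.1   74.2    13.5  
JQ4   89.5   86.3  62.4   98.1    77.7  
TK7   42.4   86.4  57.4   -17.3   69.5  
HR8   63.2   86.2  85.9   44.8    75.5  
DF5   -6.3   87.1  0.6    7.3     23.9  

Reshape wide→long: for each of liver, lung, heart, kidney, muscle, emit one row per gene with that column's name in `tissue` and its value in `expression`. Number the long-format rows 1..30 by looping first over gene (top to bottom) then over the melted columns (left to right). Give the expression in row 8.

30 rows total (6 × 5). Row 8: index ⌊(8-1)/5⌋ = 1 into gene → EA4; (8-1) mod 5 = 2 into the melted columns → heart.
So row 8 is (EA4, heart, 74.1); expression = 74.1.

74.1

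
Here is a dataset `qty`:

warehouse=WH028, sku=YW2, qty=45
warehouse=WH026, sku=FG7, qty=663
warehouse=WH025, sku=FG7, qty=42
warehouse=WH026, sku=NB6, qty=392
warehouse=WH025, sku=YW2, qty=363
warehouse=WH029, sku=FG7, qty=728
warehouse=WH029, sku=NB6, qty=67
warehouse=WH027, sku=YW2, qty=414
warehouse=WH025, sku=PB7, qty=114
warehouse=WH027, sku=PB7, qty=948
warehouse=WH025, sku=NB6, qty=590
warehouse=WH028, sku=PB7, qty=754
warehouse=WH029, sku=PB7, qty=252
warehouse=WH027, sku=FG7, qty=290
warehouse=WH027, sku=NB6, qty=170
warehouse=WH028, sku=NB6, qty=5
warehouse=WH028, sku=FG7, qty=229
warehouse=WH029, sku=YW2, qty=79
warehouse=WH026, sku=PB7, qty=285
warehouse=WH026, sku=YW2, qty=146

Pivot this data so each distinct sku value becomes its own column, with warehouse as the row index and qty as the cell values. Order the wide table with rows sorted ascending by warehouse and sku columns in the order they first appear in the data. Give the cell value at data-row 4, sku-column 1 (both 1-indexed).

With rows sorted ascending by warehouse, row 4 is warehouse=WH028. sku columns in first-appearance order: YW2, FG7, NB6, PB7; column 1 is YW2.
Long rows with warehouse=WH028, sku=YW2: qty = 45.

45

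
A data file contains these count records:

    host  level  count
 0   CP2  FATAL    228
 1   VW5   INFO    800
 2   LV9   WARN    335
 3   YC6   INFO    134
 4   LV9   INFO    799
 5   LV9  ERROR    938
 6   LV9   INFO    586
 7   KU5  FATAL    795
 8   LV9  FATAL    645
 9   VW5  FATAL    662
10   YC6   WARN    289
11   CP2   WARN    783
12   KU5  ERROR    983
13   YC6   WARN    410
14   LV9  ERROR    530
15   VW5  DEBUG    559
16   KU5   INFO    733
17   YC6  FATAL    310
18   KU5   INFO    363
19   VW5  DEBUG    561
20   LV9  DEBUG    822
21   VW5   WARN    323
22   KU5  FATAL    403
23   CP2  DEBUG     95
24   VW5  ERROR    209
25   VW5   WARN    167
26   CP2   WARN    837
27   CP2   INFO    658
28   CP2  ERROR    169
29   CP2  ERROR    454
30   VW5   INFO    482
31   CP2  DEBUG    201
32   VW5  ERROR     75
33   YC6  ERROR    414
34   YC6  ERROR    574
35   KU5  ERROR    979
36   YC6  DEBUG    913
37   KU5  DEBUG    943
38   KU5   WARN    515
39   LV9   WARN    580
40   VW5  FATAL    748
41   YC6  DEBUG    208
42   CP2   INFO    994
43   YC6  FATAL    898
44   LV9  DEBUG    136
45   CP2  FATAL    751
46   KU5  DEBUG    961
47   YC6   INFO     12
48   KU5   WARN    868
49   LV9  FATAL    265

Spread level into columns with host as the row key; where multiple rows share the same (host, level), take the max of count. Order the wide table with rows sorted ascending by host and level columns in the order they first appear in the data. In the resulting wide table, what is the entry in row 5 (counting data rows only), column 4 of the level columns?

With rows sorted ascending by host, row 5 is host=YC6. level columns in first-appearance order: FATAL, INFO, WARN, ERROR, DEBUG; column 4 is ERROR.
Long rows with host=YC6, level=ERROR: max(414, 574) = 574.

574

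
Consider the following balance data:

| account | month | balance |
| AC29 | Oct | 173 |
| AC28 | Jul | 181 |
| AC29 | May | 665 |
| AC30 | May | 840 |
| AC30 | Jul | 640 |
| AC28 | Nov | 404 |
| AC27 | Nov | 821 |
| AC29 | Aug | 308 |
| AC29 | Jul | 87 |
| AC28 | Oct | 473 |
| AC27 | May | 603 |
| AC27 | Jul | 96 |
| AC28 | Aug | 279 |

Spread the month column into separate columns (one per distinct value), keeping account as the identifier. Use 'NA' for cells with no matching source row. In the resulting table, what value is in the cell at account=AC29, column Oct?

The long row with account=AC29, month=Oct has balance=173.

173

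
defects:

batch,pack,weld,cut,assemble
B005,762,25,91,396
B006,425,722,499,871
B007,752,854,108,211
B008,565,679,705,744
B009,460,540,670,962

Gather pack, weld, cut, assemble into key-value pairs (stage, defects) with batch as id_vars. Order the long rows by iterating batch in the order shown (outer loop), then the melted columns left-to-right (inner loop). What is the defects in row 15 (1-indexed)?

20 rows total (5 × 4). Row 15: index ⌊(15-1)/4⌋ = 3 into batch → B008; (15-1) mod 4 = 2 into the melted columns → cut.
So row 15 is (B008, cut, 705); defects = 705.

705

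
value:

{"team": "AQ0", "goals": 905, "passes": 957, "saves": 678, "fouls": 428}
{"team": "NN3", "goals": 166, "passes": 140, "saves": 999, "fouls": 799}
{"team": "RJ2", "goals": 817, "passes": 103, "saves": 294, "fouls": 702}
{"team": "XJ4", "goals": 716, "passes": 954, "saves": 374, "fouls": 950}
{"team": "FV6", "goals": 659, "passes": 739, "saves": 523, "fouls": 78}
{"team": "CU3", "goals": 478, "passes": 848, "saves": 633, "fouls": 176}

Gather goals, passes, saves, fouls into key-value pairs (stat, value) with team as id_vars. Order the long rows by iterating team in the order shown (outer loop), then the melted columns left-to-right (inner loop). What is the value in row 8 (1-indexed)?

799

24 rows total (6 × 4). Row 8: index ⌊(8-1)/4⌋ = 1 into team → NN3; (8-1) mod 4 = 3 into the melted columns → fouls.
So row 8 is (NN3, fouls, 799); value = 799.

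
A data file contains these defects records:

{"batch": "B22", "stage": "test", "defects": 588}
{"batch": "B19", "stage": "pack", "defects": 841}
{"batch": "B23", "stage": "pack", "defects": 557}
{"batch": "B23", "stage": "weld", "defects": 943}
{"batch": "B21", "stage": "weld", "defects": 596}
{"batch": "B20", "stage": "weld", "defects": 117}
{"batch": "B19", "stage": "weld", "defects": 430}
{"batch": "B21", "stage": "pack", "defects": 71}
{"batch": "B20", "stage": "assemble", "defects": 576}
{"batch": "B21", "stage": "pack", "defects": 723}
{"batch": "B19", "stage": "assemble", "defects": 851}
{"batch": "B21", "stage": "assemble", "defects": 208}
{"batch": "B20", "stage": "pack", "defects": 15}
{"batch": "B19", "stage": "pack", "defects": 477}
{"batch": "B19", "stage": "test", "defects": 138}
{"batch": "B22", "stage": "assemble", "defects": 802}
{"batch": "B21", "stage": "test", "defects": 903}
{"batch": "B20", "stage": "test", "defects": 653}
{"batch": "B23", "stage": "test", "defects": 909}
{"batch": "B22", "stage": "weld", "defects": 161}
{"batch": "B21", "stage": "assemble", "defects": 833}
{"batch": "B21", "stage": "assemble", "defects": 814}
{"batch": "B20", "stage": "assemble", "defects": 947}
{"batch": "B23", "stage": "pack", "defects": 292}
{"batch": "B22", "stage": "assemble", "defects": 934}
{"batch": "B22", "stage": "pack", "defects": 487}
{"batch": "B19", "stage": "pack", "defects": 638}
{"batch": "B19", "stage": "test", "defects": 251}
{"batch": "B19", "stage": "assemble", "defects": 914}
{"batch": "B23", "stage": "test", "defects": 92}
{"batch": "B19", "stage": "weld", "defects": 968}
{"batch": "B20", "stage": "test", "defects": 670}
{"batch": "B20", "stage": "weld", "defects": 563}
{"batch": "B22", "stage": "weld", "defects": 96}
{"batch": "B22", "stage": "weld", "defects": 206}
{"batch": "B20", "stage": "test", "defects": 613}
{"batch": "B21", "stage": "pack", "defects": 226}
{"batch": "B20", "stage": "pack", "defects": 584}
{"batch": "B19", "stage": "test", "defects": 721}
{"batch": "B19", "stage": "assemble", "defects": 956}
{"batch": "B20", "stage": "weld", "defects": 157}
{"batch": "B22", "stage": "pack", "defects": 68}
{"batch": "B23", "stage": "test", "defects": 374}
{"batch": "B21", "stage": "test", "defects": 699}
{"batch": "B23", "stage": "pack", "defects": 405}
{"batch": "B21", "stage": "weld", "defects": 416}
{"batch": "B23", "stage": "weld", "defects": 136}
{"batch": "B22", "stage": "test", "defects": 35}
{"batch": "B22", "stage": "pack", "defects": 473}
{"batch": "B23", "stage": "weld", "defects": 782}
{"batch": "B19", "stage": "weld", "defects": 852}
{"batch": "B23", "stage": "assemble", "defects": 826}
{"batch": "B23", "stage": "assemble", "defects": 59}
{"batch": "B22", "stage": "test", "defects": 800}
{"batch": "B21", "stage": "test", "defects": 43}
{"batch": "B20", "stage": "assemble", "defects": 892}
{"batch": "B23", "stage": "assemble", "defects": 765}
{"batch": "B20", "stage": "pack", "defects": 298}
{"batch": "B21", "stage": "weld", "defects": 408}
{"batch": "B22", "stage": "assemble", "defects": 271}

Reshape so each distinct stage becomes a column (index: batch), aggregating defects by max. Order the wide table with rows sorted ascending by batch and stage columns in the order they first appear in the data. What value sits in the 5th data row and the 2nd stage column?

With rows sorted ascending by batch, row 5 is batch=B23. stage columns in first-appearance order: test, pack, weld, assemble; column 2 is pack.
Long rows with batch=B23, stage=pack: max(557, 292, 405) = 557.

557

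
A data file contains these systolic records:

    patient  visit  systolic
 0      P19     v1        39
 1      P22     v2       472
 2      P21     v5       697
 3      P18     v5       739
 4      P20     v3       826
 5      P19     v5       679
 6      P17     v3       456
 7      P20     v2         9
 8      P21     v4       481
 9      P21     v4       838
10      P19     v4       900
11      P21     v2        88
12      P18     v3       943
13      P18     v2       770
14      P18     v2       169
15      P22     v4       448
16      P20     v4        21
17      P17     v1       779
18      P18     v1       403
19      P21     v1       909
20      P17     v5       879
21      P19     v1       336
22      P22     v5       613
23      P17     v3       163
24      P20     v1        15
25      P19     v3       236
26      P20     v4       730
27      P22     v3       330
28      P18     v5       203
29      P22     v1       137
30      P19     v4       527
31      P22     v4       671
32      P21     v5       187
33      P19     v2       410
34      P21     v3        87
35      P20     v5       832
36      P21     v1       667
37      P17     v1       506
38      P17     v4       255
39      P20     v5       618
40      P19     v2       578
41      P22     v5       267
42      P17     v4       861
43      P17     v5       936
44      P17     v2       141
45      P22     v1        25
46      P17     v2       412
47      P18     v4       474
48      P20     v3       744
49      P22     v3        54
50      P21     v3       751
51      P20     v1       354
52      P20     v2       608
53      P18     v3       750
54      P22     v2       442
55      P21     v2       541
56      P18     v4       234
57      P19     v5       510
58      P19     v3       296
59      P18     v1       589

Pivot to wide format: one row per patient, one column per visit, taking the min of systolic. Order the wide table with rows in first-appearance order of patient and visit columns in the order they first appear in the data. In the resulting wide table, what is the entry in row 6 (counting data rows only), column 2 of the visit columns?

141

With rows in first-appearance order of patient, row 6 is patient=P17. visit columns in first-appearance order: v1, v2, v5, v3, v4; column 2 is v2.
Long rows with patient=P17, visit=v2: min(141, 412) = 141.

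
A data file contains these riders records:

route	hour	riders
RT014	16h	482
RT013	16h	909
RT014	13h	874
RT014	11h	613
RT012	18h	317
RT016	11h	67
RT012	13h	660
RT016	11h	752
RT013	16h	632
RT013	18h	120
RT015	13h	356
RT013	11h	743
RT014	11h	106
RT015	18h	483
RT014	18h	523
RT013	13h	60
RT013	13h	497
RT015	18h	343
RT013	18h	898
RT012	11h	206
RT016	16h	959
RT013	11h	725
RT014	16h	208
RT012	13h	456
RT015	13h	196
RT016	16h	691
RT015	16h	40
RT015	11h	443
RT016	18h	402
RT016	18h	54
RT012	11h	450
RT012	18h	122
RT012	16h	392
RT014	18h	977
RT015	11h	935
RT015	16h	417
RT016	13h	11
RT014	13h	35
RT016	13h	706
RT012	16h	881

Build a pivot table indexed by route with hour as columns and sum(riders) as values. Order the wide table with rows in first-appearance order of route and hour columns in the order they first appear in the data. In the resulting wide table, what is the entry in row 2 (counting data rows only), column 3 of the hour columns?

1468

With rows in first-appearance order of route, row 2 is route=RT013. hour columns in first-appearance order: 16h, 13h, 11h, 18h; column 3 is 11h.
Long rows with route=RT013, hour=11h: 743 + 725 = 1468.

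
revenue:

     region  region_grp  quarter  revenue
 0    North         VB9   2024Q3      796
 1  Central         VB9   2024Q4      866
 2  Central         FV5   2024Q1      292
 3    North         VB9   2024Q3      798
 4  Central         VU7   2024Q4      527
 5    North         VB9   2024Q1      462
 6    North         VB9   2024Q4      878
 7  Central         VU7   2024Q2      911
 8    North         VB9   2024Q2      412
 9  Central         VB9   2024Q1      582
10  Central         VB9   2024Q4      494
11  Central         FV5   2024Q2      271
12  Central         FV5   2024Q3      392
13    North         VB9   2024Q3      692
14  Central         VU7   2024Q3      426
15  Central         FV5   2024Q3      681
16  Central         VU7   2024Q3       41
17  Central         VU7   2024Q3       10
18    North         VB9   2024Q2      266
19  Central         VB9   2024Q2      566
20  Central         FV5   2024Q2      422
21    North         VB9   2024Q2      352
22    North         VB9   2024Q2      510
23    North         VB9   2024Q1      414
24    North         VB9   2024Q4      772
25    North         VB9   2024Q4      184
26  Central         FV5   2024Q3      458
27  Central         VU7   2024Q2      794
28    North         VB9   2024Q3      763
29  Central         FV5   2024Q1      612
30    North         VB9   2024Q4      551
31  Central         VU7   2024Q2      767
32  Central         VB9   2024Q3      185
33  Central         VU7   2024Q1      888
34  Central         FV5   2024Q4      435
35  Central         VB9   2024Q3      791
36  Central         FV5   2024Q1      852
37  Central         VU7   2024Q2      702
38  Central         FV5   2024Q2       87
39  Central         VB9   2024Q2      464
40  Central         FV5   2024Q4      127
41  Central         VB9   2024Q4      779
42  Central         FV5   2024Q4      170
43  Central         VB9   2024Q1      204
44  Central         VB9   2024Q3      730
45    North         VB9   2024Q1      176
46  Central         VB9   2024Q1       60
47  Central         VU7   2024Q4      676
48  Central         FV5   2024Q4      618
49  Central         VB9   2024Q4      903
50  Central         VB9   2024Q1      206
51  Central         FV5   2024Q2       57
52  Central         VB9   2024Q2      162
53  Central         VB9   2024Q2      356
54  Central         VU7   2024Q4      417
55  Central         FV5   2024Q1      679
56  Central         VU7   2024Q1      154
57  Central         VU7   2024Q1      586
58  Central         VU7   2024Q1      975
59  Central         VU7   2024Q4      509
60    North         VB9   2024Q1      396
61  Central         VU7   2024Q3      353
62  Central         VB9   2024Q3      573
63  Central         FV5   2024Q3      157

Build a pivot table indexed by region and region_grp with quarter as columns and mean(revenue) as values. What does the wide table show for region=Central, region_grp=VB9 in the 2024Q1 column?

Rows with region=Central, region_grp=VB9 and quarter=2024Q1: revenue values are 582, 204, 60, 206.
(582 + 204 + 60 + 206) / 4 = 263.

263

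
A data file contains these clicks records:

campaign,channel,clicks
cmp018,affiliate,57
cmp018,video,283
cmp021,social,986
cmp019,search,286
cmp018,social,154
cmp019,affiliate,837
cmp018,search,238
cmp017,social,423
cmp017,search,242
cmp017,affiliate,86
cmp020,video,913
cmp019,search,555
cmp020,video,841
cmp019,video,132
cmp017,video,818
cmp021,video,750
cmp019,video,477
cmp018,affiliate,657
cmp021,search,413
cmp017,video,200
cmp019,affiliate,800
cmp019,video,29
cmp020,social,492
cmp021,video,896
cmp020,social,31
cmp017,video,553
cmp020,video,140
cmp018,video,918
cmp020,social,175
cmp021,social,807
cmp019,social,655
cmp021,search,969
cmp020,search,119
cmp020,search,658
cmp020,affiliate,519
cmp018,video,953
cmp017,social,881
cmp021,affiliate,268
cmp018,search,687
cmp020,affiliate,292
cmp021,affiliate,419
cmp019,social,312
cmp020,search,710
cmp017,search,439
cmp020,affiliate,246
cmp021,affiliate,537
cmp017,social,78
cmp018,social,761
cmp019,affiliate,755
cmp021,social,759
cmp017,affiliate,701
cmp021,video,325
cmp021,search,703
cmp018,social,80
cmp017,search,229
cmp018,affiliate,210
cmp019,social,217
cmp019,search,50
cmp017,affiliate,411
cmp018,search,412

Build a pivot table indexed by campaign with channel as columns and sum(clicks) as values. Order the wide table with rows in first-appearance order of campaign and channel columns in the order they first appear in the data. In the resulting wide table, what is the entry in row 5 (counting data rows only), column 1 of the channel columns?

With rows in first-appearance order of campaign, row 5 is campaign=cmp020. channel columns in first-appearance order: affiliate, video, social, search; column 1 is affiliate.
Long rows with campaign=cmp020, channel=affiliate: 519 + 292 + 246 = 1057.

1057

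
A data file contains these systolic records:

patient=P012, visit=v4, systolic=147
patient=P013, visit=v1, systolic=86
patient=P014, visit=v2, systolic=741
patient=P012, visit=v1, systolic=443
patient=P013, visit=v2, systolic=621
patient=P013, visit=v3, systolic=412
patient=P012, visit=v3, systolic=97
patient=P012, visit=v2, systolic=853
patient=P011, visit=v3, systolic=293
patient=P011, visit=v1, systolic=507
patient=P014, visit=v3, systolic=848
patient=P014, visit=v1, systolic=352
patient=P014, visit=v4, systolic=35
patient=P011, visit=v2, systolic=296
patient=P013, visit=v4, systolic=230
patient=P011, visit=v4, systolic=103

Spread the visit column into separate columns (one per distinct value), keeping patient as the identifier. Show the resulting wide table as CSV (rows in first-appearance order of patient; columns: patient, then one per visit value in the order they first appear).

patient,v4,v1,v2,v3
P012,147,443,853,97
P013,230,86,621,412
P014,35,352,741,848
P011,103,507,296,293

Columns: patient plus the 4 distinct visit values (v4, v1, v2, v3).
For example, row P012 column v4 takes systolic=147 from the long row (P012, v4).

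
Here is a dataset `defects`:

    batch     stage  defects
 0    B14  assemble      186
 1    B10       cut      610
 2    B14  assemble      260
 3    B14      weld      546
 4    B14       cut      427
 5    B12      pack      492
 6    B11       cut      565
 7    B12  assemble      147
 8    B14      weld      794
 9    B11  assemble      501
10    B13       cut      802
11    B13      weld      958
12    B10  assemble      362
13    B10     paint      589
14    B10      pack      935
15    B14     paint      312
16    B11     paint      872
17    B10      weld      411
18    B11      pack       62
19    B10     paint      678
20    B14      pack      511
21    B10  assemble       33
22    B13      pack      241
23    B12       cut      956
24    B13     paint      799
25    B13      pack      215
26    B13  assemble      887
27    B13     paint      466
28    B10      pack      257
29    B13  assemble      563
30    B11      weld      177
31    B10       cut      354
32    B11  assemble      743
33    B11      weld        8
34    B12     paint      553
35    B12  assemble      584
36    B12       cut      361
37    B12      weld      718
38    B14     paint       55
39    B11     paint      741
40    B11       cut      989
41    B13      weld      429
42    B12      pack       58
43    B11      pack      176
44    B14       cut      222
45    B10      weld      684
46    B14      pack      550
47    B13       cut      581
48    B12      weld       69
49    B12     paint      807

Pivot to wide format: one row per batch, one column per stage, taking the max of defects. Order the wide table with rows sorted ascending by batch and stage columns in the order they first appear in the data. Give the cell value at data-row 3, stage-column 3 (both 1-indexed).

With rows sorted ascending by batch, row 3 is batch=B12. stage columns in first-appearance order: assemble, cut, weld, pack, paint; column 3 is weld.
Long rows with batch=B12, stage=weld: max(718, 69) = 718.

718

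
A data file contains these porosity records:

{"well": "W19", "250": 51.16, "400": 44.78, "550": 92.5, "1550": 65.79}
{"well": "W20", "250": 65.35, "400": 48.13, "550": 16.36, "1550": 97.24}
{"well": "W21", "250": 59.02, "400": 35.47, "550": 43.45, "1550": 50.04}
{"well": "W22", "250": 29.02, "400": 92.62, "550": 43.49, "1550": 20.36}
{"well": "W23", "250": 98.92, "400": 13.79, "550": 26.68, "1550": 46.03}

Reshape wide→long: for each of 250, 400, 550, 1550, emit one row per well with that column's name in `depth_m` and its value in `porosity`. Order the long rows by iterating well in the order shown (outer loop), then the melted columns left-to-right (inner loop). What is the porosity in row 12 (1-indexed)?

20 rows total (5 × 4). Row 12: index ⌊(12-1)/4⌋ = 2 into well → W21; (12-1) mod 4 = 3 into the melted columns → 1550.
So row 12 is (W21, 1550, 50.04); porosity = 50.04.

50.04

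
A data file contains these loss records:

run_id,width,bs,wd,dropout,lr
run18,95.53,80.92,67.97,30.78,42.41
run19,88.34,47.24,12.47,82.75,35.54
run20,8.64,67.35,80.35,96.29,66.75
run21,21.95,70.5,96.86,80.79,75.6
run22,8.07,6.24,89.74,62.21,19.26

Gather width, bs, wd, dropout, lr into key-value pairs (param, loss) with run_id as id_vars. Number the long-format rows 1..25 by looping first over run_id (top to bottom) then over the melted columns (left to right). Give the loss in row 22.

25 rows total (5 × 5). Row 22: index ⌊(22-1)/5⌋ = 4 into run_id → run22; (22-1) mod 5 = 1 into the melted columns → bs.
So row 22 is (run22, bs, 6.24); loss = 6.24.

6.24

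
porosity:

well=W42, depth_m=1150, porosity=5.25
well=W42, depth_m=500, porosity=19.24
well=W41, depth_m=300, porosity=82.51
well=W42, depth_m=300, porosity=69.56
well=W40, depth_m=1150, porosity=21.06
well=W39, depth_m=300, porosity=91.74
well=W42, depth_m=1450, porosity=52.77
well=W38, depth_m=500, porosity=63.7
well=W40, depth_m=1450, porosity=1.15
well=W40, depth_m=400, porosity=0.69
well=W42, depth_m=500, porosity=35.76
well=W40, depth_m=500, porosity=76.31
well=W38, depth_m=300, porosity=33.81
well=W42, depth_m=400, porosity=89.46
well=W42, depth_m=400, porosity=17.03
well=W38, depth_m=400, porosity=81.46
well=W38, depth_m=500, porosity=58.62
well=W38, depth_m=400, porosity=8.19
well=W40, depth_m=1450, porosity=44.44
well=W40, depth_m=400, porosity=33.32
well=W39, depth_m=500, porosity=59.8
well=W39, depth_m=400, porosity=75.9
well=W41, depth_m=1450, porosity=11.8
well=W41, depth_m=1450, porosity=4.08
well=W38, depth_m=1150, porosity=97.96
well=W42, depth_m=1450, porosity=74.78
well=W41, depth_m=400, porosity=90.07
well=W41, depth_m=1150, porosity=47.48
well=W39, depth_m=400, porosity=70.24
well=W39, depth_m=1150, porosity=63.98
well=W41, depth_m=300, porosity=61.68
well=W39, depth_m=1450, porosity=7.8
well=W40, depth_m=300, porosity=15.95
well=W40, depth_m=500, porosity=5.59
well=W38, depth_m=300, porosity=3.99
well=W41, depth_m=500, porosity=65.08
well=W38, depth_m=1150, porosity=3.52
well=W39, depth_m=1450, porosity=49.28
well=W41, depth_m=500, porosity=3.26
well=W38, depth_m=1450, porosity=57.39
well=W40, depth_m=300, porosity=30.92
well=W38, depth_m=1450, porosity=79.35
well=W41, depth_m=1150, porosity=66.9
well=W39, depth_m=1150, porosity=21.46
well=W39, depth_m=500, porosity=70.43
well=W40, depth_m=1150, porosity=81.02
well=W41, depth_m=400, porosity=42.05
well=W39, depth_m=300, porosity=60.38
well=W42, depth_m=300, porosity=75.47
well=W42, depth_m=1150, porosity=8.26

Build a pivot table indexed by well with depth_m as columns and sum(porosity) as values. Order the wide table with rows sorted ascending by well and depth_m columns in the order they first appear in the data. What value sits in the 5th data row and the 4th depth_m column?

127.55

With rows sorted ascending by well, row 5 is well=W42. depth_m columns in first-appearance order: 1150, 500, 300, 1450, 400; column 4 is 1450.
Long rows with well=W42, depth_m=1450: 52.77 + 74.78 = 127.55.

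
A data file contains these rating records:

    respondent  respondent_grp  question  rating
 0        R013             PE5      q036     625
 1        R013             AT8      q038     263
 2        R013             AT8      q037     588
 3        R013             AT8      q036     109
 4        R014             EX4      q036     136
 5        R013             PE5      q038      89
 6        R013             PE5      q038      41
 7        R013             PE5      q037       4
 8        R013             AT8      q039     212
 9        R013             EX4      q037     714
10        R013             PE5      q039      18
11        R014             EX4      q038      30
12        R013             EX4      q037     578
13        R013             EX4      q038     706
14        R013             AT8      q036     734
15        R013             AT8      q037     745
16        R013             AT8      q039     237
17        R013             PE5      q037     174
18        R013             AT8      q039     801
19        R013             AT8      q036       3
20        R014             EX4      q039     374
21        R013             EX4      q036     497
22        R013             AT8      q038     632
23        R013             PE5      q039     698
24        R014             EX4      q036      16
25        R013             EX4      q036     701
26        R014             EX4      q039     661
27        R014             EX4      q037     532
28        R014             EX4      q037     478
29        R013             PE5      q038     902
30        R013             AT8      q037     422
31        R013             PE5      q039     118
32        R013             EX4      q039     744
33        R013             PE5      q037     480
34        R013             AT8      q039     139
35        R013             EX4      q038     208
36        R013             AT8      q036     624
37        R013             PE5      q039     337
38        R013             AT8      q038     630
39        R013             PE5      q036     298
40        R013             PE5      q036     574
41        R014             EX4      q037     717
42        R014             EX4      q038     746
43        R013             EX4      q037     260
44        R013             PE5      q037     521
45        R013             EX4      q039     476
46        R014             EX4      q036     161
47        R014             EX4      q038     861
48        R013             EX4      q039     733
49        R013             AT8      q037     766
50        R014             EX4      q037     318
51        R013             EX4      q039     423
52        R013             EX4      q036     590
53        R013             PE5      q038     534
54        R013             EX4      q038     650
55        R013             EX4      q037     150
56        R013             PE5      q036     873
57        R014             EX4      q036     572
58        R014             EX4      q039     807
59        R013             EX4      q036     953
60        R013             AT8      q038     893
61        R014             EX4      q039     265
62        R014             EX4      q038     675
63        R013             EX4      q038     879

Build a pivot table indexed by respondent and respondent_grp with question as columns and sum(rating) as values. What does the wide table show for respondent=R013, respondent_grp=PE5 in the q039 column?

Rows with respondent=R013, respondent_grp=PE5 and question=q039: rating values are 18, 698, 118, 337.
18 + 698 + 118 + 337 = 1171.

1171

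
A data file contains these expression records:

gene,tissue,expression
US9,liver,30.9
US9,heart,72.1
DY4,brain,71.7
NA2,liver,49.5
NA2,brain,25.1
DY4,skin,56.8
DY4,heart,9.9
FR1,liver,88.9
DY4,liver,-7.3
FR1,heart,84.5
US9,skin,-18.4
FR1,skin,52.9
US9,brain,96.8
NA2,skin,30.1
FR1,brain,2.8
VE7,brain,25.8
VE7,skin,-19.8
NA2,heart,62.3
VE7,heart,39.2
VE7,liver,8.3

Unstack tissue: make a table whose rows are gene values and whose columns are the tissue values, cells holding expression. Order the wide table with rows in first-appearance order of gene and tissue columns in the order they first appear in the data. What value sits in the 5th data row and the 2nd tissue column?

With rows in first-appearance order of gene, row 5 is gene=VE7. tissue columns in first-appearance order: liver, heart, brain, skin; column 2 is heart.
Long rows with gene=VE7, tissue=heart: expression = 39.2.

39.2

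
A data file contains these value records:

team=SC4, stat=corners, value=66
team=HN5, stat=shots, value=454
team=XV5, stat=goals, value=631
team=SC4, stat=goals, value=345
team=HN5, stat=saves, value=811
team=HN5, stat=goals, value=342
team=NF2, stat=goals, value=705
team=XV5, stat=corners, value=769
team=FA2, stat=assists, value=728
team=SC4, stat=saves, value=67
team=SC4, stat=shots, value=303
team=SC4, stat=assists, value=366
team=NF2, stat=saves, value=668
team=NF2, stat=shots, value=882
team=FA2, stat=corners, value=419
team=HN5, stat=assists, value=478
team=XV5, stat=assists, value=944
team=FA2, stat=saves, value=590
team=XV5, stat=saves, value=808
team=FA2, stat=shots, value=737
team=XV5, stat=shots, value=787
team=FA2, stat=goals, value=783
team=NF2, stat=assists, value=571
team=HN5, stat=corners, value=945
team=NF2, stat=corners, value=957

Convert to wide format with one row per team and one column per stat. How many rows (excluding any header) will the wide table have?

5 distinct team values → 5 rows.

5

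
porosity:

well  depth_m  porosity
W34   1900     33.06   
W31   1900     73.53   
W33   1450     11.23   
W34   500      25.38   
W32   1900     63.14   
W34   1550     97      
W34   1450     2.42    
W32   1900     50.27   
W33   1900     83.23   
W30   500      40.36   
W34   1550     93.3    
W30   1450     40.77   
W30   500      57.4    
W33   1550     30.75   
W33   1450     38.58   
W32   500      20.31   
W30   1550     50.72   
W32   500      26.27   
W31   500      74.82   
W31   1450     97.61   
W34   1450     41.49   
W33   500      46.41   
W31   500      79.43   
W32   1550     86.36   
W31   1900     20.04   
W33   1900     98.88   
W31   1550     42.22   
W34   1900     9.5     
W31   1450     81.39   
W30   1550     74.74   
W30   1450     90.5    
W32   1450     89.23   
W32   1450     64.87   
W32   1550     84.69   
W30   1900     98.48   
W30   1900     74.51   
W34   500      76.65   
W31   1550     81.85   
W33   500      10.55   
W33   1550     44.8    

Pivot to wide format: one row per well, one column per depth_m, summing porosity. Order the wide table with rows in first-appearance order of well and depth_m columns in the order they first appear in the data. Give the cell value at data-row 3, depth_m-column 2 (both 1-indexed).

With rows in first-appearance order of well, row 3 is well=W33. depth_m columns in first-appearance order: 1900, 1450, 500, 1550; column 2 is 1450.
Long rows with well=W33, depth_m=1450: 11.23 + 38.58 = 49.81.

49.81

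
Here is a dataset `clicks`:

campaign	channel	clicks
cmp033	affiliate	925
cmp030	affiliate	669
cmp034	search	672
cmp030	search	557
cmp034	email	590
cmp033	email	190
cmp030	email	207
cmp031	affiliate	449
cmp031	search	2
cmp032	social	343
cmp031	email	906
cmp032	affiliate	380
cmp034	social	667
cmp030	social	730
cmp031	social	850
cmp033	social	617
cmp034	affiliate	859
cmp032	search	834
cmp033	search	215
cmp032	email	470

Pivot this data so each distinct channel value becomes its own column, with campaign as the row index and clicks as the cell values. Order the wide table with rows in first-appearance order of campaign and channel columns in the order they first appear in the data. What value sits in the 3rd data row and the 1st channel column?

859

With rows in first-appearance order of campaign, row 3 is campaign=cmp034. channel columns in first-appearance order: affiliate, search, email, social; column 1 is affiliate.
Long rows with campaign=cmp034, channel=affiliate: clicks = 859.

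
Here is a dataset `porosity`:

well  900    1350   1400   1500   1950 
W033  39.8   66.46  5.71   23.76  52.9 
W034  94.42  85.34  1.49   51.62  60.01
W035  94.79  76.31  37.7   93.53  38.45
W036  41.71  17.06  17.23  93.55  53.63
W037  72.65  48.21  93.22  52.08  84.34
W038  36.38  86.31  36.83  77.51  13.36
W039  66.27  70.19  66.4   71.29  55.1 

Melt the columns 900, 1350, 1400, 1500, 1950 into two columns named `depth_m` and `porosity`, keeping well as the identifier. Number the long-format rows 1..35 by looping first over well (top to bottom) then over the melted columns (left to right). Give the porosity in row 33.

35 rows total (7 × 5). Row 33: index ⌊(33-1)/5⌋ = 6 into well → W039; (33-1) mod 5 = 2 into the melted columns → 1400.
So row 33 is (W039, 1400, 66.4); porosity = 66.4.

66.4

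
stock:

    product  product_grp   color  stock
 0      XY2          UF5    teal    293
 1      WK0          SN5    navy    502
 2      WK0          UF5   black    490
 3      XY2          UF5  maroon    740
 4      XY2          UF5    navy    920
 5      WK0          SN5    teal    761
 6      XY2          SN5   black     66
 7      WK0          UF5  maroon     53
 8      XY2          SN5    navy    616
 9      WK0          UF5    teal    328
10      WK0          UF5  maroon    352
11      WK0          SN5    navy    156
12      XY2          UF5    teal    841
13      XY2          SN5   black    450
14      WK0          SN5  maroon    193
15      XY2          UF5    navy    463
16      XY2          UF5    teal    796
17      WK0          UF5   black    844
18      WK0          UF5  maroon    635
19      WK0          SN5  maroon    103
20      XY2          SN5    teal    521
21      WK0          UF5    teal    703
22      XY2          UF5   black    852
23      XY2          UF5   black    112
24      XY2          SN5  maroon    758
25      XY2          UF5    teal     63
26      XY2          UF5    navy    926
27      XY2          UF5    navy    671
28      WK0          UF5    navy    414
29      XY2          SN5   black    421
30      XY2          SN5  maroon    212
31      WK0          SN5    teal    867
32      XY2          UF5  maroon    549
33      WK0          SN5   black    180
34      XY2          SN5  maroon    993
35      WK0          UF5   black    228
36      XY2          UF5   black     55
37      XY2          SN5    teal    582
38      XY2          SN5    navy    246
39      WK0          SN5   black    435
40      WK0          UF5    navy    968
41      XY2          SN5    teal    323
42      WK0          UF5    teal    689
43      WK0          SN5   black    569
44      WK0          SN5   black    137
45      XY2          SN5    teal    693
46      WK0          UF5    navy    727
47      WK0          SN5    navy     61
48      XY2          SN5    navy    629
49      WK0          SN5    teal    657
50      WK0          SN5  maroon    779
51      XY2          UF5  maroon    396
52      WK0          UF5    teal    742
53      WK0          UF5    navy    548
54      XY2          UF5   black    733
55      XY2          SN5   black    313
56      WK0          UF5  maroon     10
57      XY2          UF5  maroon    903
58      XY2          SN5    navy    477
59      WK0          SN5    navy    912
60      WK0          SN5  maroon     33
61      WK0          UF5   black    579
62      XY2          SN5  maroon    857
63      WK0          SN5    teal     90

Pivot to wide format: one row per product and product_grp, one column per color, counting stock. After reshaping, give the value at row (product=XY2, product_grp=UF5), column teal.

Rows with product=XY2, product_grp=UF5 and color=teal: stock values are 293, 841, 796, 63.
4 rows match — count = 4.

4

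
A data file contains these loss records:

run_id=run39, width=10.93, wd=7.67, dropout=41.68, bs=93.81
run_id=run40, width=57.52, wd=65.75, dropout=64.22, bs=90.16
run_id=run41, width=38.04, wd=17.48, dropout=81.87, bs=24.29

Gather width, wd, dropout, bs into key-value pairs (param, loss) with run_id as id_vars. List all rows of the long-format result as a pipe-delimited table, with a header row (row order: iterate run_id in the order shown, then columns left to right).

Each (run_id, column) pair becomes one row: 3 × 4 = 12 rows.
For example, (run39, width) → loss=10.93.

| run_id | param | loss |
| run39 | width | 10.93 |
| run39 | wd | 7.67 |
| run39 | dropout | 41.68 |
| run39 | bs | 93.81 |
| run40 | width | 57.52 |
| run40 | wd | 65.75 |
| run40 | dropout | 64.22 |
| run40 | bs | 90.16 |
| run41 | width | 38.04 |
| run41 | wd | 17.48 |
| run41 | dropout | 81.87 |
| run41 | bs | 24.29 |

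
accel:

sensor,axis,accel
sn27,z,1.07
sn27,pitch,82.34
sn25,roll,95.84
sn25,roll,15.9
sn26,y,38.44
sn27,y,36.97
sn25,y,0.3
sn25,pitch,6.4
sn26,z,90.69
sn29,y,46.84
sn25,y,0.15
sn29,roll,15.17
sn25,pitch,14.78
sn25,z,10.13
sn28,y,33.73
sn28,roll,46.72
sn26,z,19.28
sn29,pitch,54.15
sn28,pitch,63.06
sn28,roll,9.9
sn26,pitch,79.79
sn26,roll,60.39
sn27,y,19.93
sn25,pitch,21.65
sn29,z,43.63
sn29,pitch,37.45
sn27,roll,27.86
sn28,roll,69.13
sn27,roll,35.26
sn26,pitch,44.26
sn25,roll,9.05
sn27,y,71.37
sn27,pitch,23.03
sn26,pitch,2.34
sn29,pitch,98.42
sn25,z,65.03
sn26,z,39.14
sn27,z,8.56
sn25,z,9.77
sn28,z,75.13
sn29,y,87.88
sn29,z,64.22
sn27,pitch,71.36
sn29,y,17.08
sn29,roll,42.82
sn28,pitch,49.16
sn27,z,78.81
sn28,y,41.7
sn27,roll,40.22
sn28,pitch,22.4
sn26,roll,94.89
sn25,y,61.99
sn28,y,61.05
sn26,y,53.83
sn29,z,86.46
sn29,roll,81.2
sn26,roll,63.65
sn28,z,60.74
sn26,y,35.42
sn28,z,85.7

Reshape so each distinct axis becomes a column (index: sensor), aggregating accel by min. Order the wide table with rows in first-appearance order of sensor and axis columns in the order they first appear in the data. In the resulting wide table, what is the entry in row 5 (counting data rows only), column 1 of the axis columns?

60.74

With rows in first-appearance order of sensor, row 5 is sensor=sn28. axis columns in first-appearance order: z, pitch, roll, y; column 1 is z.
Long rows with sensor=sn28, axis=z: min(75.13, 60.74, 85.7) = 60.74.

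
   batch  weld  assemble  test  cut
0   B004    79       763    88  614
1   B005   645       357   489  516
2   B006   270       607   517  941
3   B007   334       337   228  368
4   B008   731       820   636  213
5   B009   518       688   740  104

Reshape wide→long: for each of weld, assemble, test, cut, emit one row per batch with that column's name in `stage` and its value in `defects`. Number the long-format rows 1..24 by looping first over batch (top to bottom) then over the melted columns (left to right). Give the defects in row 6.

357

24 rows total (6 × 4). Row 6: index ⌊(6-1)/4⌋ = 1 into batch → B005; (6-1) mod 4 = 1 into the melted columns → assemble.
So row 6 is (B005, assemble, 357); defects = 357.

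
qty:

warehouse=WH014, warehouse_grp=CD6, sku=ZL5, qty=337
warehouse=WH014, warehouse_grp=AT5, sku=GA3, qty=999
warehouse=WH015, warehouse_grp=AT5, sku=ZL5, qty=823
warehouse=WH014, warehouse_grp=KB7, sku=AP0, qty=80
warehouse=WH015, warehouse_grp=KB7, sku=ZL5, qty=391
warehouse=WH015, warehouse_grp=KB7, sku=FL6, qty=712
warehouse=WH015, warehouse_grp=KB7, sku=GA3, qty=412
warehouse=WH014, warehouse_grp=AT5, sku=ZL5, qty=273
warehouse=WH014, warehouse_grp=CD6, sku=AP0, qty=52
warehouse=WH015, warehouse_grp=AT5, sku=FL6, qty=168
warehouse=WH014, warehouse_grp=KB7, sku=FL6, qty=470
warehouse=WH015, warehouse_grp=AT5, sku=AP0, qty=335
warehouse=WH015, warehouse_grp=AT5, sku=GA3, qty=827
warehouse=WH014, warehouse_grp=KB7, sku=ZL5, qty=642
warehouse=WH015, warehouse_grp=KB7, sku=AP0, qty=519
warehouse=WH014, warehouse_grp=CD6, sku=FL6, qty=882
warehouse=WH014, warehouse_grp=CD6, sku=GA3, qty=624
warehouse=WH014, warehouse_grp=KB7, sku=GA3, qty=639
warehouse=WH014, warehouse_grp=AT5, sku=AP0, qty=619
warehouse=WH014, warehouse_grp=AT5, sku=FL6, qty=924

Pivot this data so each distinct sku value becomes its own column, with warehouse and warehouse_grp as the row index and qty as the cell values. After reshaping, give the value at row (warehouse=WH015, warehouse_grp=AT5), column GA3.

827

Wide layout: rows indexed by warehouse and warehouse_grp, columns are the 4 distinct sku values (ZL5, GA3, AP0, FL6).
Cell (warehouse=WH015, warehouse_grp=AT5, sku=GA3) draws from the long row where warehouse=WH015, warehouse_grp=AT5 and sku=GA3, which has qty=827.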